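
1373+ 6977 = 8350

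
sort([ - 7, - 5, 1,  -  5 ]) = [ - 7, - 5, - 5 , 1] 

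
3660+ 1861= 5521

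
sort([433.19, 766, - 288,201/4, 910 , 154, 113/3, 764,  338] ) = [  -  288, 113/3, 201/4, 154, 338, 433.19, 764, 766 , 910] 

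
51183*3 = 153549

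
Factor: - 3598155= - 3^3*5^1*11^1*2423^1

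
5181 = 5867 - 686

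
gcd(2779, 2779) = 2779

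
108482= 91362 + 17120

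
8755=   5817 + 2938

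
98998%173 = 42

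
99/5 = 19 + 4/5 = 19.80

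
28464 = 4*7116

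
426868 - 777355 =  - 350487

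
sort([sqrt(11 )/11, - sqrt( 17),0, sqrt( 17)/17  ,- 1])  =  [ - sqrt( 17), - 1,0, sqrt ( 17)/17, sqrt(  11 ) /11 ]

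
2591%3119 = 2591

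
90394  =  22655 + 67739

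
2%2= 0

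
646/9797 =646/9797  =  0.07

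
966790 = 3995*242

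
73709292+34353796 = 108063088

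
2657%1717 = 940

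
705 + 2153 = 2858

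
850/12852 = 25/378 = 0.07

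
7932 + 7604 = 15536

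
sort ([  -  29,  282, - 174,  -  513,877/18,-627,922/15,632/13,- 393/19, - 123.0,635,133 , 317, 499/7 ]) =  [ - 627,-513,  -  174, - 123.0, - 29, - 393/19,632/13,877/18,922/15, 499/7,133, 282, 317, 635 ] 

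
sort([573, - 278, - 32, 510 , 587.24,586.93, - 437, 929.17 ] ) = [-437,  -  278, - 32,510, 573, 586.93,  587.24, 929.17]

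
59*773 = 45607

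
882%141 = 36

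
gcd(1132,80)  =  4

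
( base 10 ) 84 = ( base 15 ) 59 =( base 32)2k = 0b1010100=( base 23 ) 3F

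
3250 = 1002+2248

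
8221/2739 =3+4/2739 = 3.00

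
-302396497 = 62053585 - 364450082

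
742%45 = 22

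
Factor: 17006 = 2^1*11^1*773^1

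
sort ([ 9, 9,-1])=[ - 1,9, 9]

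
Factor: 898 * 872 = 783056= 2^4*109^1*449^1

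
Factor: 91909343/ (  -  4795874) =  - 947519/49442 =-  2^( - 1 ) * 59^(-1 )*163^1 *419^(-1 )  *5813^1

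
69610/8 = 34805/4 = 8701.25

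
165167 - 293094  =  -127927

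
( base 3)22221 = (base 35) 6V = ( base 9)287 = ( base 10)241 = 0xf1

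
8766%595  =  436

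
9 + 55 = 64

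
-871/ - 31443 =871/31443=0.03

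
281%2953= 281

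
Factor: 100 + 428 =528  =  2^4*3^1 *11^1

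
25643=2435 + 23208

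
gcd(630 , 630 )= 630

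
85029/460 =85029/460= 184.85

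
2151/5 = 430 + 1/5 = 430.20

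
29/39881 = 29/39881=0.00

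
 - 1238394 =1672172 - 2910566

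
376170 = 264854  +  111316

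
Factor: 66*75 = 2^1*3^2 *5^2*11^1=4950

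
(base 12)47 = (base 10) 55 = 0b110111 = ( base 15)3a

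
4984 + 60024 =65008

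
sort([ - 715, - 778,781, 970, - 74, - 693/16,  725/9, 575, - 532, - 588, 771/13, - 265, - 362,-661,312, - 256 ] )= [ - 778, - 715, - 661, - 588, -532, - 362,  -  265 , -256, - 74, - 693/16, 771/13, 725/9,312,575,  781,  970]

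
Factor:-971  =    -  971^1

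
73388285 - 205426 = 73182859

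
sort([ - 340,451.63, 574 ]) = [ - 340, 451.63, 574 ] 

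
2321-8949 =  - 6628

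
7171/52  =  137+47/52=137.90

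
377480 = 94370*4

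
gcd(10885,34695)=5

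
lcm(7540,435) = 22620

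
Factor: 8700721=8700721^1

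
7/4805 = 7/4805  =  0.00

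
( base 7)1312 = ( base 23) lg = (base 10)499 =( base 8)763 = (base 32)FJ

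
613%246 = 121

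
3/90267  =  1/30089 = 0.00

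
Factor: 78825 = 3^1 * 5^2 *1051^1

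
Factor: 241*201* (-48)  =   - 2325168 = -2^4*3^2*67^1*241^1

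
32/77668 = 8/19417 = 0.00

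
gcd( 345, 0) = 345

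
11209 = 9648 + 1561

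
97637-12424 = 85213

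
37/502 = 37/502 = 0.07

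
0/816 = 0 = 0.00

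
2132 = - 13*( - 164 ) 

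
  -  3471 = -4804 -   -  1333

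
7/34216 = 1/4888= 0.00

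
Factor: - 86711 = -86711^1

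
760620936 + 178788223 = 939409159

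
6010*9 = 54090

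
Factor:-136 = - 2^3 * 17^1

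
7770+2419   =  10189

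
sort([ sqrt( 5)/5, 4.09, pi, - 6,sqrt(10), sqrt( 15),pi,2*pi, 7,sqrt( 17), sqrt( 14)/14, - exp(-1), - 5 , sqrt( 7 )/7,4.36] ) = [-6, - 5, - exp(- 1 ),sqrt(14 )/14,sqrt(7)/7, sqrt(5 )/5, pi,pi, sqrt( 10), sqrt ( 15), 4.09, sqrt (17),4.36, 2 *pi, 7 ]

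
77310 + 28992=106302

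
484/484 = 1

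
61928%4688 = 984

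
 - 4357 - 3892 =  - 8249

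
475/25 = 19 = 19.00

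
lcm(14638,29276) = 29276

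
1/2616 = 1/2616 = 0.00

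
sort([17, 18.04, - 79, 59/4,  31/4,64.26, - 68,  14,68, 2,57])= [ - 79, - 68, 2,31/4,14 , 59/4, 17, 18.04,  57,  64.26,68 ] 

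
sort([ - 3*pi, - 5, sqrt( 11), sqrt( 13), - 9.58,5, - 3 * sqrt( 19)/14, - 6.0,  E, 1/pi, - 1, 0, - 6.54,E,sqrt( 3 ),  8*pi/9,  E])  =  [ - 9.58, - 3*pi,  -  6.54,-6.0, - 5, - 1,-3 *sqrt( 19)/14, 0, 1/pi, sqrt( 3), E,E, E, 8*pi/9, sqrt( 11), sqrt( 13) , 5]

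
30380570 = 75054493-44673923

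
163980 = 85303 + 78677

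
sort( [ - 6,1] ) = [ - 6,1 ] 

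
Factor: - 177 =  -3^1*59^1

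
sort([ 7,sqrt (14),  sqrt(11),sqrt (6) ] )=[ sqrt( 6),sqrt ( 11),  sqrt( 14),  7] 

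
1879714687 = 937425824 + 942288863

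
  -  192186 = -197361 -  -5175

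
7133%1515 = 1073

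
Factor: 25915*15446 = 2^1*5^1*71^1* 73^1*7723^1 = 400283090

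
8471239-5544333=2926906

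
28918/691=41 + 587/691 = 41.85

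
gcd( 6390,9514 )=142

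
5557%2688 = 181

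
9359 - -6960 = 16319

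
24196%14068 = 10128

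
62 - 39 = 23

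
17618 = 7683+9935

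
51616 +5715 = 57331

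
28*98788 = 2766064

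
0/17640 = 0 = 0.00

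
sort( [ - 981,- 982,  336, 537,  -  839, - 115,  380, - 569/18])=[-982 , - 981, - 839, - 115, - 569/18 , 336, 380,537 ] 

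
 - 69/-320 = 69/320 = 0.22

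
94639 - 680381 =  - 585742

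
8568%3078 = 2412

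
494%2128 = 494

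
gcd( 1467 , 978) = 489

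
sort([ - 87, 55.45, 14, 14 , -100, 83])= [ - 100,-87, 14,14,55.45,83 ] 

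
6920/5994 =3460/2997 =1.15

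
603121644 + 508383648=1111505292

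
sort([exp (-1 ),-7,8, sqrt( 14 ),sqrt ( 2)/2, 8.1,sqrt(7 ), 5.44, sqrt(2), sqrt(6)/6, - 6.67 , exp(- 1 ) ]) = [ - 7 , - 6.67,exp(-1 ), exp( - 1),sqrt(6) /6,sqrt(2)/2, sqrt(2), sqrt (7) , sqrt( 14), 5.44, 8,  8.1 ]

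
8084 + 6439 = 14523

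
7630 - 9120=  - 1490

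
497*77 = 38269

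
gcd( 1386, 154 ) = 154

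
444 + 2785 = 3229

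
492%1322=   492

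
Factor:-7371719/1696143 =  - 3^( - 1)  *  487^1*15137^1*565381^( - 1 )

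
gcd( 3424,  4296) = 8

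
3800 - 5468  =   - 1668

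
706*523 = 369238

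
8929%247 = 37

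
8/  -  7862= - 1 + 3927/3931 = - 0.00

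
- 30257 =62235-92492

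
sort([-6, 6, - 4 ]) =[ - 6, - 4, 6 ]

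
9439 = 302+9137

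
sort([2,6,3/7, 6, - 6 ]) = [ - 6,  3/7, 2, 6, 6] 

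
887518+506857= 1394375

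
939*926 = 869514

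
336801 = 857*393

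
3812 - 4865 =-1053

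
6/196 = 3/98= 0.03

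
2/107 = 2/107 = 0.02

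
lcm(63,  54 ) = 378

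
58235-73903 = -15668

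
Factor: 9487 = 53^1*179^1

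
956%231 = 32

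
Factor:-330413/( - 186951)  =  3^( - 1 )*101^(-1)*617^( - 1)*330413^1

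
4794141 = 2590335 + 2203806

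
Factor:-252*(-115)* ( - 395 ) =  - 2^2*3^2  *  5^2 * 7^1*23^1*79^1 = - 11447100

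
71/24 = 2+23/24= 2.96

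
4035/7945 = 807/1589 = 0.51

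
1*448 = 448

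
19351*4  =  77404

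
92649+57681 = 150330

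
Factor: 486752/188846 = 2^4*7^( - 1 )*47^( - 1)*53^1= 848/329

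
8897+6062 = 14959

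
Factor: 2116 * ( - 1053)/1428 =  - 185679/119  =  -3^3  *7^(  -  1)*13^1*17^(- 1)*23^2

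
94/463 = 94/463 = 0.20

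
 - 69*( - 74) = 5106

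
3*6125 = 18375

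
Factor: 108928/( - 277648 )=-2^3*7^(  -  1)*23^1*67^(-1) = -184/469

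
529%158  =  55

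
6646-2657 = 3989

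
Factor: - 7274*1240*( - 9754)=87978739040 = 2^5 * 5^1 *31^1*3637^1*4877^1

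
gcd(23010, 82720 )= 10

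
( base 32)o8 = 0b1100001000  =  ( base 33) NH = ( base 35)M6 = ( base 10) 776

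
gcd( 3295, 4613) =659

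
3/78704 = 3/78704 = 0.00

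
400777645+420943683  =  821721328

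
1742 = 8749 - 7007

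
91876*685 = 62935060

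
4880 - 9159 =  - 4279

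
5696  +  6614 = 12310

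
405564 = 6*67594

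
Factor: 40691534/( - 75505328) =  - 20345767/37752664 = -2^(  -  3)*13^1 * 29^(- 1)*162727^(  -  1 ) *1565059^1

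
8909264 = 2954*3016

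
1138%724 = 414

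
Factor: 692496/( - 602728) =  - 2^1*3^3*47^( - 1) =- 54/47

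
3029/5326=3029/5326 = 0.57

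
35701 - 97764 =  - 62063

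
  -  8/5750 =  - 4/2875 = - 0.00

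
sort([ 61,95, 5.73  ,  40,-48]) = [-48,  5.73,40,  61,95]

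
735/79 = 735/79 = 9.30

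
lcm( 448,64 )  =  448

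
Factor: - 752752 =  - 2^4 * 7^1 * 11^1*13^1*47^1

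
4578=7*654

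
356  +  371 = 727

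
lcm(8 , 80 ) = 80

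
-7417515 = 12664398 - 20081913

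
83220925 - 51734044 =31486881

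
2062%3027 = 2062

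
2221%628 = 337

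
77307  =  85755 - 8448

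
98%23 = 6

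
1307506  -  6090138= -4782632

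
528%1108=528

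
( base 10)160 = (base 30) 5A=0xa0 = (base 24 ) 6G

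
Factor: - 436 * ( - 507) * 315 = 2^2*3^3*5^1*7^1*13^2*109^1 = 69631380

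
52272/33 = 1584 = 1584.00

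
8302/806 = 10+121/403 = 10.30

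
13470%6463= 544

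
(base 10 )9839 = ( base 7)40454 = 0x266F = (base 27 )ddb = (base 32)9jf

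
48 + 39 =87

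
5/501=5/501 = 0.01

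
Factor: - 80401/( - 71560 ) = 2^( - 3)*5^ (-1 )*37^1  *  41^1*53^1 * 1789^(-1)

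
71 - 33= 38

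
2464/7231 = 352/1033= 0.34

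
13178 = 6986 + 6192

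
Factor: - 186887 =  - 37^1*5051^1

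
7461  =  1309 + 6152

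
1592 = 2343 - 751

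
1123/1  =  1123=1123.00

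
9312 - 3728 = 5584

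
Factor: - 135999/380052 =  - 73/204 = - 2^ (-2) *3^( - 1 )*17^ ( - 1)*73^1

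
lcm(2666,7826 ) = 242606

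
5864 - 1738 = 4126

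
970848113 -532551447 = 438296666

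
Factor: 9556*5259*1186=2^3*3^1*593^1 * 1753^1*2389^1 =59602434744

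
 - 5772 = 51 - 5823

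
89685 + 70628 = 160313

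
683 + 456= 1139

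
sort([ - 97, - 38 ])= [ - 97, - 38]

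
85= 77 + 8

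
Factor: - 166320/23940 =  - 132/19 = -2^2*3^1*11^1* 19^( - 1 )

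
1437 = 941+496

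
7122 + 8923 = 16045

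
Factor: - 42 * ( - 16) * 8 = 5376 =2^8*3^1*7^1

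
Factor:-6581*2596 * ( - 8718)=2^3*3^1*11^1 * 59^1*1453^1*6581^1=148940718168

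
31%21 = 10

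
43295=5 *8659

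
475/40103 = 475/40103 = 0.01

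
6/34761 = 2/11587 = 0.00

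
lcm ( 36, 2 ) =36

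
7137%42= 39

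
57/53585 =57/53585 = 0.00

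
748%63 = 55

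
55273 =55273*1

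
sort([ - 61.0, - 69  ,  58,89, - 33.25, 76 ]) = [ - 69,-61.0, - 33.25, 58, 76,89]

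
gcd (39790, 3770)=10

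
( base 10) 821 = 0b1100110101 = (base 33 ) ot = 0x335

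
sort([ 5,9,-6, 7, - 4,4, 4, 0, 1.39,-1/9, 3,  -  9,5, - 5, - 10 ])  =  [- 10, - 9,-6,  -  5, -4,-1/9, 0, 1.39,3,  4,  4,  5, 5,7, 9 ] 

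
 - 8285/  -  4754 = 8285/4754 = 1.74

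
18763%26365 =18763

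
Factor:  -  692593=-11^1*79^1*797^1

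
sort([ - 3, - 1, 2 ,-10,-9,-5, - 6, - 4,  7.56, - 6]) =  [ - 10, - 9, - 6 , - 6, - 5,  -  4, - 3, - 1,2,7.56 ] 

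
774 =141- - 633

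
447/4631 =447/4631 = 0.10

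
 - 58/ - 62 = 29/31 = 0.94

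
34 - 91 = - 57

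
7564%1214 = 280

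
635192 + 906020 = 1541212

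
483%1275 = 483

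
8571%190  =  21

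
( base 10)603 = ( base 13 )375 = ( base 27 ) M9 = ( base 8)1133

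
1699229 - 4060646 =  - 2361417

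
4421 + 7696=12117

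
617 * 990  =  610830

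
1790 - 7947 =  - 6157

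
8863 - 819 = 8044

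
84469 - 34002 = 50467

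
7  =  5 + 2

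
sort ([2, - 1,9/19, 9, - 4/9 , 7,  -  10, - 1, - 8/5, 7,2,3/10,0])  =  [ - 10, - 8/5,  -  1 , - 1, - 4/9, 0 , 3/10 , 9/19,2,2, 7,7,9 ] 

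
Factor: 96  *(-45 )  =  -4320 = - 2^5*3^3*5^1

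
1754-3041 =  - 1287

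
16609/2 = 16609/2 = 8304.50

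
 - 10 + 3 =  - 7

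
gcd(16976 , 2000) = 16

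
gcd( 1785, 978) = 3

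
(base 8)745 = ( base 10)485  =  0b111100101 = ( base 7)1262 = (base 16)1e5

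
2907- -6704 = 9611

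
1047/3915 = 349/1305 = 0.27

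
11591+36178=47769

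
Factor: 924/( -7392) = - 1/8 = - 2^( - 3) 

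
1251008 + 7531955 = 8782963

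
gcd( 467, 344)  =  1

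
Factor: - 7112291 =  - 79^1*197^1*457^1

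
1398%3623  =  1398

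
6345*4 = 25380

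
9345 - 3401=5944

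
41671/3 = 13890 + 1/3= 13890.33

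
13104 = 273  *48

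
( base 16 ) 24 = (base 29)17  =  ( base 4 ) 210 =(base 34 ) 12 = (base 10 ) 36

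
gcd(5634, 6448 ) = 2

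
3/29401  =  3/29401  =  0.00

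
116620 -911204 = - 794584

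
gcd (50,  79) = 1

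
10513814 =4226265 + 6287549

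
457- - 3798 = 4255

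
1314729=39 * 33711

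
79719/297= 26573/99=268.41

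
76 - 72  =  4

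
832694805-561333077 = 271361728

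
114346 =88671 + 25675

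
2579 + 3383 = 5962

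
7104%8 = 0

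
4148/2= 2074 = 2074.00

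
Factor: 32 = 2^5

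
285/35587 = 15/1873 = 0.01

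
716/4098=358/2049 = 0.17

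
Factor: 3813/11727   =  3^( -1 )*31^1* 41^1*1303^(-1) = 1271/3909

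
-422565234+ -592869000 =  - 1015434234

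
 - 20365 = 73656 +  - 94021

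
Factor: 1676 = 2^2 * 419^1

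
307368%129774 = 47820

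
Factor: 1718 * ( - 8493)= - 14590974= - 2^1*3^1*19^1*149^1*859^1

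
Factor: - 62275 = -5^2*47^1*53^1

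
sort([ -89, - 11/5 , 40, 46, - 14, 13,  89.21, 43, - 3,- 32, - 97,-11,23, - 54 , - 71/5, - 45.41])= [-97,  -  89,  -  54, - 45.41, - 32,  -  71/5, - 14, - 11,-3,  -  11/5,13, 23, 40,43, 46, 89.21]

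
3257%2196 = 1061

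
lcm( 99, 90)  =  990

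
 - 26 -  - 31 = 5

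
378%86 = 34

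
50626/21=2410 + 16/21 = 2410.76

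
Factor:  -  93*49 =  - 4557 = - 3^1*7^2*31^1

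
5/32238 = 5/32238 = 0.00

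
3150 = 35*90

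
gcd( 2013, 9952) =1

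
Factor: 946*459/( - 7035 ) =- 144738/2345 = -2^1*3^2* 5^( - 1)*7^(-1)*11^1 * 17^1*43^1 *67^(-1)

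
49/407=49/407=0.12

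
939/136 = 6 + 123/136 = 6.90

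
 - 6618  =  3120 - 9738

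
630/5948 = 315/2974= 0.11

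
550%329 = 221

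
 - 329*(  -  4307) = 1417003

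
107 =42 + 65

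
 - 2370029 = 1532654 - 3902683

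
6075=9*675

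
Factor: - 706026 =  - 2^1*3^1 * 117671^1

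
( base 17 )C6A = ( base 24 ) 654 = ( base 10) 3580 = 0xDFC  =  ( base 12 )20A4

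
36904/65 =36904/65=567.75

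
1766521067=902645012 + 863876055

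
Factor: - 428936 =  - 2^3*53617^1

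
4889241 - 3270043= 1619198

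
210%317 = 210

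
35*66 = 2310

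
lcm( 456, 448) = 25536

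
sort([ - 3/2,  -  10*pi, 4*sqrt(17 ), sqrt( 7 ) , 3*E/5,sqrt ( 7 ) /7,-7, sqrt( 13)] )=[ - 10 * pi,-7,-3/2, sqrt( 7 ) /7,  3 * E/5,sqrt ( 7) , sqrt( 13),4*sqrt(17)]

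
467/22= 467/22= 21.23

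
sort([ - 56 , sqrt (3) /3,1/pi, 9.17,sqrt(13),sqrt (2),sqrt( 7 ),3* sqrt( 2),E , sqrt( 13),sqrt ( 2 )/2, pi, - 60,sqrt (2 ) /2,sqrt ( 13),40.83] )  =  [ - 60,- 56, 1/pi,sqrt(3 )/3, sqrt(2) /2,sqrt (2 )/2,sqrt( 2), sqrt( 7), E,  pi,sqrt ( 13), sqrt(13), sqrt( 13), 3*sqrt(2),9.17,40.83]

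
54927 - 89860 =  - 34933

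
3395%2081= 1314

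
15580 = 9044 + 6536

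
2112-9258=-7146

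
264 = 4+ 260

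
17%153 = 17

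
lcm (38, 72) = 1368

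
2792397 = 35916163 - 33123766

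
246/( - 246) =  - 1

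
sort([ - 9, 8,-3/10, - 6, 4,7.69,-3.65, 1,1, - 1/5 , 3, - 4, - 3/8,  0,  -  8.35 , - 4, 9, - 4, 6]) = [-9, - 8.35,-6, - 4, - 4, -4, - 3.65, - 3/8, - 3/10, - 1/5, 0,1 , 1, 3,4, 6,7.69,8, 9 ] 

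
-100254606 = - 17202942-83051664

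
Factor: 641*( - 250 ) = - 2^1*5^3*641^1  =  - 160250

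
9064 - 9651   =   - 587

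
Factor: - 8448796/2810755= - 2^2*5^( - 1)* 17^1*41^( - 1 ) * 13711^( - 1)*124247^1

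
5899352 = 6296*937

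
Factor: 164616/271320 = 5^( - 1)*7^( - 1 )*17^( - 1)*19^2 =361/595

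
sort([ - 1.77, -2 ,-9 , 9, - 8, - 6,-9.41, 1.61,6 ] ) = [-9.41, - 9, - 8,-6, - 2, - 1.77, 1.61, 6 , 9]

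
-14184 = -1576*9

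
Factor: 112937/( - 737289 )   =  -3^(  -  3) * 7^( - 1) * 11^1 * 47^( - 1 )*83^( - 1)*10267^1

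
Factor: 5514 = 2^1*3^1*919^1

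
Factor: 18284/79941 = 2^2 * 3^( - 1 ) * 7^1*653^1 * 26647^(- 1)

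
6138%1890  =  468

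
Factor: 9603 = 3^2 * 11^1*97^1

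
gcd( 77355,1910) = 955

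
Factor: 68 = 2^2 * 17^1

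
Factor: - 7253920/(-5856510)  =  725392/585651 = 2^4*3^( - 1 ) *11^ ( - 1) * 17747^( - 1)*45337^1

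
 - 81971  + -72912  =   -154883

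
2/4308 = 1/2154 = 0.00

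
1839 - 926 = 913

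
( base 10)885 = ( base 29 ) 11f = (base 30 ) TF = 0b1101110101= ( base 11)735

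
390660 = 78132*5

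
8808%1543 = 1093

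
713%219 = 56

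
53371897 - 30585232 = 22786665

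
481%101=77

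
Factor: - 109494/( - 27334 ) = 693/173 = 3^2*7^1 * 11^1 * 173^(-1)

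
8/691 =8/691= 0.01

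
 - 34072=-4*8518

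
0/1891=0 = 0.00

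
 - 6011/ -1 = 6011 + 0/1 = 6011.00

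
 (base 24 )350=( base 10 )1848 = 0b11100111000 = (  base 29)25l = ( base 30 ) 21I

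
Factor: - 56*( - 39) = 2^3*3^1*7^1*13^1 = 2184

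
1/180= 1/180 = 0.01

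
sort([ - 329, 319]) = [ - 329,319] 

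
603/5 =120+3/5 = 120.60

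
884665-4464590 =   -  3579925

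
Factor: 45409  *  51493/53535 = 2338245637/53535 = 3^( - 1)*5^( - 1 ) * 7^1 * 13^2 * 17^1 * 43^( - 1 ) * 83^( - 1 )*233^1 * 499^1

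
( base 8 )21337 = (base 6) 105155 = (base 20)1267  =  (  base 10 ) 8927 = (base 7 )35012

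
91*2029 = 184639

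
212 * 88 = 18656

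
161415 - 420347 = - 258932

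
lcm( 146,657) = 1314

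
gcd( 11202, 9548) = 2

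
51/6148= 51/6148=0.01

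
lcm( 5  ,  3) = 15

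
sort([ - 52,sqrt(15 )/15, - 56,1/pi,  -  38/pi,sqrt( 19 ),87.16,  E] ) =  [-56, - 52 , - 38/pi,sqrt ( 15 )/15,1/pi , E,sqrt(19),87.16]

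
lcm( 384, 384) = 384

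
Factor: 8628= 2^2*3^1 * 719^1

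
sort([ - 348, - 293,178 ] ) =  [ - 348, - 293,178]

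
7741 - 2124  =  5617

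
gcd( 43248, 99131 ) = 1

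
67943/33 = 67943/33=2058.88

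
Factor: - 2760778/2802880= - 1380389/1401440 = - 2^ ( - 5 )*5^( - 1 ) * 19^( - 1)*461^(-1)*1380389^1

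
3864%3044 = 820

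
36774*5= 183870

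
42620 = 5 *8524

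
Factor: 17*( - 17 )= - 289 = - 17^2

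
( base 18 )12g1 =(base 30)7FJ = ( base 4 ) 1221301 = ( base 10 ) 6769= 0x1a71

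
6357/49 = 6357/49 = 129.73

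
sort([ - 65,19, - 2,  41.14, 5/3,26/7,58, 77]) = [-65, - 2,5/3, 26/7,  19,41.14, 58,77 ] 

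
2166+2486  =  4652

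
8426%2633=527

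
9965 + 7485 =17450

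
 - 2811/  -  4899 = 937/1633 = 0.57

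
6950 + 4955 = 11905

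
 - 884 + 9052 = 8168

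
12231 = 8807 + 3424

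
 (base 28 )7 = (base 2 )111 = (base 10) 7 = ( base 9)7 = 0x7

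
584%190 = 14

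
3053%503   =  35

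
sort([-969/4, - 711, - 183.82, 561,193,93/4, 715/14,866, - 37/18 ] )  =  [-711,- 969/4, - 183.82, - 37/18,93/4, 715/14, 193, 561, 866 ] 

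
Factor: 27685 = 5^1*7^2*113^1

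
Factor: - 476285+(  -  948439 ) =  - 2^2*3^1*7^2 * 2423^1 = - 1424724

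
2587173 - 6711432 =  - 4124259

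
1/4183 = 1/4183 = 0.00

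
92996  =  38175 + 54821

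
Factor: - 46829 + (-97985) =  -2^1 * 61^1*1187^1 = - 144814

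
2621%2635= 2621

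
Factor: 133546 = 2^1 * 7^1*9539^1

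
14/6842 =7/3421 = 0.00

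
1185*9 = 10665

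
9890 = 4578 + 5312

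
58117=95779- 37662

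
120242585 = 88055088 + 32187497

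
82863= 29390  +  53473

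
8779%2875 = 154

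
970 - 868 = 102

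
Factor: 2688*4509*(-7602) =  - 92137699584 = - 2^8*3^5*7^2 * 167^1 * 181^1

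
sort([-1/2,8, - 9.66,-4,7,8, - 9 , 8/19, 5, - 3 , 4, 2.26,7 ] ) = [ - 9.66,  -  9, -4, - 3, - 1/2, 8/19, 2.26, 4,5,7,7,8,8]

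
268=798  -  530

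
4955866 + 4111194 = 9067060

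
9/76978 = 9/76978=0.00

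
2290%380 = 10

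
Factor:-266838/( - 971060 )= 2^(  -  1 )* 3^1*5^( - 1 ) * 11^1*13^1*23^( - 1)*311^1 * 2111^(-1) = 133419/485530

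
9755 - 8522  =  1233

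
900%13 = 3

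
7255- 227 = 7028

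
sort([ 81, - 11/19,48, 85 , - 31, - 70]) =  [ - 70, - 31, - 11/19, 48 , 81, 85]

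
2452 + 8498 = 10950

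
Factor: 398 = 2^1 * 199^1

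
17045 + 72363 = 89408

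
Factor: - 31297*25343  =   - 793159871 = - 7^1 * 17^1*263^1*25343^1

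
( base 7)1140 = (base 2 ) 110100100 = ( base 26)g4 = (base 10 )420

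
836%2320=836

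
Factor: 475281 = 3^3*29^1*607^1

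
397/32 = 397/32 = 12.41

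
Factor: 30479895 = 3^4 * 5^1 *17^1 * 19^1*233^1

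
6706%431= 241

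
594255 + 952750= 1547005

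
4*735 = 2940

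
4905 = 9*545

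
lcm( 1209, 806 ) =2418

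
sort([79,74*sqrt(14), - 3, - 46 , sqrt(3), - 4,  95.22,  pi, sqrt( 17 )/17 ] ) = [ - 46,-4, - 3,sqrt( 17 )/17,  sqrt( 3), pi,79,95.22,  74*sqrt( 14) ]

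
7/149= 7/149  =  0.05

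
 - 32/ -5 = 6 + 2/5 = 6.40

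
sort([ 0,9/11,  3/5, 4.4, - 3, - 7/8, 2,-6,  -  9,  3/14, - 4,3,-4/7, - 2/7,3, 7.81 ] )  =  [ - 9,-6 , - 4, - 3, - 7/8, -4/7, - 2/7, 0, 3/14,3/5, 9/11, 2, 3, 3, 4.4, 7.81 ] 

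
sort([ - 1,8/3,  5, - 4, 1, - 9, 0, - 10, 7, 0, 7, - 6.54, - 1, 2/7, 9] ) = [ - 10, - 9, - 6.54, - 4, - 1, - 1, 0,0, 2/7, 1 , 8/3,5, 7, 7, 9 ] 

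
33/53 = 33/53 = 0.62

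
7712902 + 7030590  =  14743492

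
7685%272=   69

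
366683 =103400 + 263283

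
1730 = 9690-7960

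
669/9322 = 669/9322 = 0.07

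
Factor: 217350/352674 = 575/933 =3^( - 1)*5^2*23^1*311^( - 1) 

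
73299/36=24433/12 = 2036.08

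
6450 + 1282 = 7732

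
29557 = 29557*1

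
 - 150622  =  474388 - 625010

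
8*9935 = 79480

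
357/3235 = 357/3235 = 0.11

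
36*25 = 900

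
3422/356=9 + 109/178 = 9.61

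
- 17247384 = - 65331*264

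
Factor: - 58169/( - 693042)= 2^( - 1 )*3^( - 1)*7^ ( - 1)*29^( -1 ) * 569^( - 1 )*58169^1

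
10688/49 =218 + 6/49 = 218.12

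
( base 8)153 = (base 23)4f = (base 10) 107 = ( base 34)35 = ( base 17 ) 65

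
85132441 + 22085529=107217970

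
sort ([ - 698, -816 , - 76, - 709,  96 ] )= [-816, - 709, - 698,-76, 96]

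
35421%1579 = 683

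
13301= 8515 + 4786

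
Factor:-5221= - 23^1*227^1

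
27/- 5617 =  - 27/5617 =- 0.00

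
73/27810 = 73/27810 = 0.00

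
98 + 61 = 159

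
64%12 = 4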